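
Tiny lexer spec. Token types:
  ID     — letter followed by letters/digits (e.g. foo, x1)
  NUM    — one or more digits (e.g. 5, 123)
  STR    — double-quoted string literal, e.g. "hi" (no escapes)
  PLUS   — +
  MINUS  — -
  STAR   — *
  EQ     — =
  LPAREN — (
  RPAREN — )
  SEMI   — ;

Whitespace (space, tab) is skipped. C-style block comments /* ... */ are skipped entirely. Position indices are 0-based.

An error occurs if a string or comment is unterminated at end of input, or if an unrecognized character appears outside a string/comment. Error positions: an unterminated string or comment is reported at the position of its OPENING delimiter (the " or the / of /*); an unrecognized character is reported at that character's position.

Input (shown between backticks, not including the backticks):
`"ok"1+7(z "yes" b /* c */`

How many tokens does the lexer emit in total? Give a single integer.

Answer: 8

Derivation:
pos=0: enter STRING mode
pos=0: emit STR "ok" (now at pos=4)
pos=4: emit NUM '1' (now at pos=5)
pos=5: emit PLUS '+'
pos=6: emit NUM '7' (now at pos=7)
pos=7: emit LPAREN '('
pos=8: emit ID 'z' (now at pos=9)
pos=10: enter STRING mode
pos=10: emit STR "yes" (now at pos=15)
pos=16: emit ID 'b' (now at pos=17)
pos=18: enter COMMENT mode (saw '/*')
exit COMMENT mode (now at pos=25)
DONE. 8 tokens: [STR, NUM, PLUS, NUM, LPAREN, ID, STR, ID]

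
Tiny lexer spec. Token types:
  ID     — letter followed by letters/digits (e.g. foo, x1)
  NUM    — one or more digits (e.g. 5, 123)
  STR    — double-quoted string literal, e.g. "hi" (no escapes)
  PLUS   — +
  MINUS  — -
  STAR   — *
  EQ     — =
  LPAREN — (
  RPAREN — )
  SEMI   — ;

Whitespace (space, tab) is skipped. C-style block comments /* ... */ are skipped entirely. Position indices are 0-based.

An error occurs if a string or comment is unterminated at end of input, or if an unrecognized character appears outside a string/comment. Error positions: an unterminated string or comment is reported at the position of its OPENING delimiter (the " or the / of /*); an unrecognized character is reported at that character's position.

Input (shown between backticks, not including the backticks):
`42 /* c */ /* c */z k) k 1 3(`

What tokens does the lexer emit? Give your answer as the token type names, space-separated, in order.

Answer: NUM ID ID RPAREN ID NUM NUM LPAREN

Derivation:
pos=0: emit NUM '42' (now at pos=2)
pos=3: enter COMMENT mode (saw '/*')
exit COMMENT mode (now at pos=10)
pos=11: enter COMMENT mode (saw '/*')
exit COMMENT mode (now at pos=18)
pos=18: emit ID 'z' (now at pos=19)
pos=20: emit ID 'k' (now at pos=21)
pos=21: emit RPAREN ')'
pos=23: emit ID 'k' (now at pos=24)
pos=25: emit NUM '1' (now at pos=26)
pos=27: emit NUM '3' (now at pos=28)
pos=28: emit LPAREN '('
DONE. 8 tokens: [NUM, ID, ID, RPAREN, ID, NUM, NUM, LPAREN]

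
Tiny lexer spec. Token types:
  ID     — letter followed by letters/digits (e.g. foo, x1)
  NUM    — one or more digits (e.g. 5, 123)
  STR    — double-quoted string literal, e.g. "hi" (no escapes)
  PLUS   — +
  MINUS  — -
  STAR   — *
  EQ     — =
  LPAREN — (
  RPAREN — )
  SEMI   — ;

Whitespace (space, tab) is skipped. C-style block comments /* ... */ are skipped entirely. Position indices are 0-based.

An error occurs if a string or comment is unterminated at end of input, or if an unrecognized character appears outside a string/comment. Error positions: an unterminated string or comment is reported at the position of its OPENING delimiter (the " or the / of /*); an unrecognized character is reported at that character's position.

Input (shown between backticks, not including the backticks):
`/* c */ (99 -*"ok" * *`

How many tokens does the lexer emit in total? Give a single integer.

Answer: 7

Derivation:
pos=0: enter COMMENT mode (saw '/*')
exit COMMENT mode (now at pos=7)
pos=8: emit LPAREN '('
pos=9: emit NUM '99' (now at pos=11)
pos=12: emit MINUS '-'
pos=13: emit STAR '*'
pos=14: enter STRING mode
pos=14: emit STR "ok" (now at pos=18)
pos=19: emit STAR '*'
pos=21: emit STAR '*'
DONE. 7 tokens: [LPAREN, NUM, MINUS, STAR, STR, STAR, STAR]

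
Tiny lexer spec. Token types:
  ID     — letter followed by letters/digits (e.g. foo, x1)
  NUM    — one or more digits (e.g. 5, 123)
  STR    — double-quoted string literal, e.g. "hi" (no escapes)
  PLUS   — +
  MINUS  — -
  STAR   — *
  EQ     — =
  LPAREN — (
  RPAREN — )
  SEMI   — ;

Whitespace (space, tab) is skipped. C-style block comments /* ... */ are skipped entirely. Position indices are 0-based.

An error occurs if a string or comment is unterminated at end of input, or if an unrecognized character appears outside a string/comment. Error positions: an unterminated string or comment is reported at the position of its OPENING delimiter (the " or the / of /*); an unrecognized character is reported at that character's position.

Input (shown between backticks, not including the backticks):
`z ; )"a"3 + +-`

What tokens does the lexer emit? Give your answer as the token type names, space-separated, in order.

pos=0: emit ID 'z' (now at pos=1)
pos=2: emit SEMI ';'
pos=4: emit RPAREN ')'
pos=5: enter STRING mode
pos=5: emit STR "a" (now at pos=8)
pos=8: emit NUM '3' (now at pos=9)
pos=10: emit PLUS '+'
pos=12: emit PLUS '+'
pos=13: emit MINUS '-'
DONE. 8 tokens: [ID, SEMI, RPAREN, STR, NUM, PLUS, PLUS, MINUS]

Answer: ID SEMI RPAREN STR NUM PLUS PLUS MINUS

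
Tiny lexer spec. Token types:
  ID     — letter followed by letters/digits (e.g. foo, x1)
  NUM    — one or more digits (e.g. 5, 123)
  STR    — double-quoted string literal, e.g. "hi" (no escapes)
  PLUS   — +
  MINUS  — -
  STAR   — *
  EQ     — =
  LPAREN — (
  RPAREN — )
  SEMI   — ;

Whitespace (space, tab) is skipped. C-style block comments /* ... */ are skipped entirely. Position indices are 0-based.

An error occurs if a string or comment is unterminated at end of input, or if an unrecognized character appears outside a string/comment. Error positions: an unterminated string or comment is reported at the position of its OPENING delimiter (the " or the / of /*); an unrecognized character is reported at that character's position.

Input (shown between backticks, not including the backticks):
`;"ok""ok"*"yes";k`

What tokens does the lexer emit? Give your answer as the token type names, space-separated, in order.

Answer: SEMI STR STR STAR STR SEMI ID

Derivation:
pos=0: emit SEMI ';'
pos=1: enter STRING mode
pos=1: emit STR "ok" (now at pos=5)
pos=5: enter STRING mode
pos=5: emit STR "ok" (now at pos=9)
pos=9: emit STAR '*'
pos=10: enter STRING mode
pos=10: emit STR "yes" (now at pos=15)
pos=15: emit SEMI ';'
pos=16: emit ID 'k' (now at pos=17)
DONE. 7 tokens: [SEMI, STR, STR, STAR, STR, SEMI, ID]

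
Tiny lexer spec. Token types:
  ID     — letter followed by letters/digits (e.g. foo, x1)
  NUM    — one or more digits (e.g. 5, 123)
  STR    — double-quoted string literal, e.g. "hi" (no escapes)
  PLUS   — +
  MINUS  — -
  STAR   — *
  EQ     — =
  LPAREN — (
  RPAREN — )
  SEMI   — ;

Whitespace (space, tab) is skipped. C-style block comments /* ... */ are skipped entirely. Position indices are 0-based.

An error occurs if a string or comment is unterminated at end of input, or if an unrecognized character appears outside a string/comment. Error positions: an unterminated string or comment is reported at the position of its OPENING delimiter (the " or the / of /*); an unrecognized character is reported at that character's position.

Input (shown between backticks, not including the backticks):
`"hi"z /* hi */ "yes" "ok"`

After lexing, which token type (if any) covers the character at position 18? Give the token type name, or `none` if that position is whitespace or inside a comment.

pos=0: enter STRING mode
pos=0: emit STR "hi" (now at pos=4)
pos=4: emit ID 'z' (now at pos=5)
pos=6: enter COMMENT mode (saw '/*')
exit COMMENT mode (now at pos=14)
pos=15: enter STRING mode
pos=15: emit STR "yes" (now at pos=20)
pos=21: enter STRING mode
pos=21: emit STR "ok" (now at pos=25)
DONE. 4 tokens: [STR, ID, STR, STR]
Position 18: char is 's' -> STR

Answer: STR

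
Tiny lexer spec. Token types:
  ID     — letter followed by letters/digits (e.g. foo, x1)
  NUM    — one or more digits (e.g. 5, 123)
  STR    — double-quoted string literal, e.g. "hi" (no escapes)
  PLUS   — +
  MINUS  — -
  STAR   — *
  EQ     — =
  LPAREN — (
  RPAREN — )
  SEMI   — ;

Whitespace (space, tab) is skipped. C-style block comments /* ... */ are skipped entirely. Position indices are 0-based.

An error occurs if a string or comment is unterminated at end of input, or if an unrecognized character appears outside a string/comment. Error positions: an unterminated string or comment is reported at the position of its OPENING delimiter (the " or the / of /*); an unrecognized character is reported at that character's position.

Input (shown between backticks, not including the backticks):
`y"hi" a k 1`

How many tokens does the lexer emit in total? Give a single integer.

pos=0: emit ID 'y' (now at pos=1)
pos=1: enter STRING mode
pos=1: emit STR "hi" (now at pos=5)
pos=6: emit ID 'a' (now at pos=7)
pos=8: emit ID 'k' (now at pos=9)
pos=10: emit NUM '1' (now at pos=11)
DONE. 5 tokens: [ID, STR, ID, ID, NUM]

Answer: 5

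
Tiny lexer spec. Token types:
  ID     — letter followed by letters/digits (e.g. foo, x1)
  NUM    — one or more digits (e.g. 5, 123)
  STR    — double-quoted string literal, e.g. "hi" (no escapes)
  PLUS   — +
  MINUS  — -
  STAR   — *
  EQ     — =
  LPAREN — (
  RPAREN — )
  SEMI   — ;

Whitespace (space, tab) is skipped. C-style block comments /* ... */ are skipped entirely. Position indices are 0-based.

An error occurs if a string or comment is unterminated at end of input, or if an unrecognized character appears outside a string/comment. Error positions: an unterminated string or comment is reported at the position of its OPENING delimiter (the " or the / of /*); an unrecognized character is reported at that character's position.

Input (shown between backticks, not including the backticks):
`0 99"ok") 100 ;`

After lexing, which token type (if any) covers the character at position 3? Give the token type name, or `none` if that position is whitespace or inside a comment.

Answer: NUM

Derivation:
pos=0: emit NUM '0' (now at pos=1)
pos=2: emit NUM '99' (now at pos=4)
pos=4: enter STRING mode
pos=4: emit STR "ok" (now at pos=8)
pos=8: emit RPAREN ')'
pos=10: emit NUM '100' (now at pos=13)
pos=14: emit SEMI ';'
DONE. 6 tokens: [NUM, NUM, STR, RPAREN, NUM, SEMI]
Position 3: char is '9' -> NUM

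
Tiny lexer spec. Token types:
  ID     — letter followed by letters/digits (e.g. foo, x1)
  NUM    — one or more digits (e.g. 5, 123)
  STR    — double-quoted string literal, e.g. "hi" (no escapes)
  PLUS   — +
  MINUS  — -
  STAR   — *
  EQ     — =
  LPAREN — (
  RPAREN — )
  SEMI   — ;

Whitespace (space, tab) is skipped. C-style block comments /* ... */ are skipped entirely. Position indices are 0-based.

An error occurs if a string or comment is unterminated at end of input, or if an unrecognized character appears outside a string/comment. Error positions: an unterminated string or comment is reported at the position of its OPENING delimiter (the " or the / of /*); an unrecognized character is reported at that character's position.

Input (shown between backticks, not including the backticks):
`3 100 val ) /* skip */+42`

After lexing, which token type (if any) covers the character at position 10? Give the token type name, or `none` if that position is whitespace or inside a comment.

Answer: RPAREN

Derivation:
pos=0: emit NUM '3' (now at pos=1)
pos=2: emit NUM '100' (now at pos=5)
pos=6: emit ID 'val' (now at pos=9)
pos=10: emit RPAREN ')'
pos=12: enter COMMENT mode (saw '/*')
exit COMMENT mode (now at pos=22)
pos=22: emit PLUS '+'
pos=23: emit NUM '42' (now at pos=25)
DONE. 6 tokens: [NUM, NUM, ID, RPAREN, PLUS, NUM]
Position 10: char is ')' -> RPAREN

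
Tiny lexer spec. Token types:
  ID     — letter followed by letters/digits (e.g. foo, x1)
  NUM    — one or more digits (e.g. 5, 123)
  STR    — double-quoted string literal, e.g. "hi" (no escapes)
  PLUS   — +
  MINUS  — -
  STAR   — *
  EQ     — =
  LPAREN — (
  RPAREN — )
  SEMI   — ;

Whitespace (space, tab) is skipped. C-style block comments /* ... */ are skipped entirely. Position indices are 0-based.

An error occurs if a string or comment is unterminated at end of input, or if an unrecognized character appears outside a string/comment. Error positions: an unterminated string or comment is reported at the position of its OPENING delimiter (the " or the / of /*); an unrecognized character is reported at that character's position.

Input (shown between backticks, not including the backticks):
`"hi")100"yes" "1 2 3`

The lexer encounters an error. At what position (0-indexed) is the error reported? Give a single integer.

pos=0: enter STRING mode
pos=0: emit STR "hi" (now at pos=4)
pos=4: emit RPAREN ')'
pos=5: emit NUM '100' (now at pos=8)
pos=8: enter STRING mode
pos=8: emit STR "yes" (now at pos=13)
pos=14: enter STRING mode
pos=14: ERROR — unterminated string

Answer: 14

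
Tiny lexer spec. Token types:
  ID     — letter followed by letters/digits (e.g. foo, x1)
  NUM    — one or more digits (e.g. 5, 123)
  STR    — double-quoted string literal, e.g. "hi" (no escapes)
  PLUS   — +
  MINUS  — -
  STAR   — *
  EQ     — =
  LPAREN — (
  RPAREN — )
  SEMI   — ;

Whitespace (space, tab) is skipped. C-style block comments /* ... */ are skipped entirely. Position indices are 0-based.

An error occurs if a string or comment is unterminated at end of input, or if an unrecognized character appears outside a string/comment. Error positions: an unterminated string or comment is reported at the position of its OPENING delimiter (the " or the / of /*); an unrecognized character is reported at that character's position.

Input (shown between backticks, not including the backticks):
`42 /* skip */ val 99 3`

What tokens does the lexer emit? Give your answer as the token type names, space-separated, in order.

pos=0: emit NUM '42' (now at pos=2)
pos=3: enter COMMENT mode (saw '/*')
exit COMMENT mode (now at pos=13)
pos=14: emit ID 'val' (now at pos=17)
pos=18: emit NUM '99' (now at pos=20)
pos=21: emit NUM '3' (now at pos=22)
DONE. 4 tokens: [NUM, ID, NUM, NUM]

Answer: NUM ID NUM NUM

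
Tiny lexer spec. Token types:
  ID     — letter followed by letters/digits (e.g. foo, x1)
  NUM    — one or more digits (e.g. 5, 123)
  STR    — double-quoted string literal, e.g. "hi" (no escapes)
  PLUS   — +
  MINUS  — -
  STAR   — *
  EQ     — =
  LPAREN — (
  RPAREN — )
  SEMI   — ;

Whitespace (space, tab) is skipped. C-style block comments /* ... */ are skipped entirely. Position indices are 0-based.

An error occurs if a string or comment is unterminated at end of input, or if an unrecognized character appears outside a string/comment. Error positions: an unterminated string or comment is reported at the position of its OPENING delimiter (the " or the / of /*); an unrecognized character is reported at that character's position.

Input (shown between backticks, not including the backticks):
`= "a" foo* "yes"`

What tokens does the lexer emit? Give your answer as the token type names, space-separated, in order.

Answer: EQ STR ID STAR STR

Derivation:
pos=0: emit EQ '='
pos=2: enter STRING mode
pos=2: emit STR "a" (now at pos=5)
pos=6: emit ID 'foo' (now at pos=9)
pos=9: emit STAR '*'
pos=11: enter STRING mode
pos=11: emit STR "yes" (now at pos=16)
DONE. 5 tokens: [EQ, STR, ID, STAR, STR]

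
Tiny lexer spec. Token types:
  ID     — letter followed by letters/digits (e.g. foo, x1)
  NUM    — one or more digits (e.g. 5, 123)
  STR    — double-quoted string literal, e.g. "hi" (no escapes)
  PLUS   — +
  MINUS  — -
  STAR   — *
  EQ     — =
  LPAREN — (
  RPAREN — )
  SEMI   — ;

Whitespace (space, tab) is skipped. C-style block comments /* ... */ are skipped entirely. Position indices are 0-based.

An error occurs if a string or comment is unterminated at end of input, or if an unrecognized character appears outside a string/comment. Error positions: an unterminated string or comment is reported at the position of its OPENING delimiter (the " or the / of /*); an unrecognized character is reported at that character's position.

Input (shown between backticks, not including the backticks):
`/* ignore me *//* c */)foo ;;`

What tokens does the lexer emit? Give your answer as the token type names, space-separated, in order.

pos=0: enter COMMENT mode (saw '/*')
exit COMMENT mode (now at pos=15)
pos=15: enter COMMENT mode (saw '/*')
exit COMMENT mode (now at pos=22)
pos=22: emit RPAREN ')'
pos=23: emit ID 'foo' (now at pos=26)
pos=27: emit SEMI ';'
pos=28: emit SEMI ';'
DONE. 4 tokens: [RPAREN, ID, SEMI, SEMI]

Answer: RPAREN ID SEMI SEMI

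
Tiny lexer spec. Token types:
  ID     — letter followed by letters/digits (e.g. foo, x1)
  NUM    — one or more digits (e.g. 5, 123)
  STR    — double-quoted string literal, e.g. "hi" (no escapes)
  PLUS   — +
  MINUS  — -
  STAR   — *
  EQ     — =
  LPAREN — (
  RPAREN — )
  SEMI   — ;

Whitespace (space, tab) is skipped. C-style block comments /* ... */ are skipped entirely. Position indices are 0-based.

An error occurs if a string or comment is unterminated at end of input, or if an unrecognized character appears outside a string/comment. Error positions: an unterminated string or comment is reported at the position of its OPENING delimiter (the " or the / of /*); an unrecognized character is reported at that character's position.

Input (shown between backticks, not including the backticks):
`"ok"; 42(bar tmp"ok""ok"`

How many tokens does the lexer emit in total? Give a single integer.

Answer: 8

Derivation:
pos=0: enter STRING mode
pos=0: emit STR "ok" (now at pos=4)
pos=4: emit SEMI ';'
pos=6: emit NUM '42' (now at pos=8)
pos=8: emit LPAREN '('
pos=9: emit ID 'bar' (now at pos=12)
pos=13: emit ID 'tmp' (now at pos=16)
pos=16: enter STRING mode
pos=16: emit STR "ok" (now at pos=20)
pos=20: enter STRING mode
pos=20: emit STR "ok" (now at pos=24)
DONE. 8 tokens: [STR, SEMI, NUM, LPAREN, ID, ID, STR, STR]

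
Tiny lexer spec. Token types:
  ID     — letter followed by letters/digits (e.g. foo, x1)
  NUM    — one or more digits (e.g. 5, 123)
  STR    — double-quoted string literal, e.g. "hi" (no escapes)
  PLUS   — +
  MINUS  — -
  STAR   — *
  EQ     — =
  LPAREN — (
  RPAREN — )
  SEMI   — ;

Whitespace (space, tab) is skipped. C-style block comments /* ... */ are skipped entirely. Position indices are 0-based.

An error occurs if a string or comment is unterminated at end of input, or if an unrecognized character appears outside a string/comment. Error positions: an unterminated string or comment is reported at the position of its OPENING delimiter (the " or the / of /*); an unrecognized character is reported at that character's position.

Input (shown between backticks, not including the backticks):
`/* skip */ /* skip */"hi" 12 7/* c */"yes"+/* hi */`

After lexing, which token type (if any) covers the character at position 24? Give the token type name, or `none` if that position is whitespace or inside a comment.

pos=0: enter COMMENT mode (saw '/*')
exit COMMENT mode (now at pos=10)
pos=11: enter COMMENT mode (saw '/*')
exit COMMENT mode (now at pos=21)
pos=21: enter STRING mode
pos=21: emit STR "hi" (now at pos=25)
pos=26: emit NUM '12' (now at pos=28)
pos=29: emit NUM '7' (now at pos=30)
pos=30: enter COMMENT mode (saw '/*')
exit COMMENT mode (now at pos=37)
pos=37: enter STRING mode
pos=37: emit STR "yes" (now at pos=42)
pos=42: emit PLUS '+'
pos=43: enter COMMENT mode (saw '/*')
exit COMMENT mode (now at pos=51)
DONE. 5 tokens: [STR, NUM, NUM, STR, PLUS]
Position 24: char is '"' -> STR

Answer: STR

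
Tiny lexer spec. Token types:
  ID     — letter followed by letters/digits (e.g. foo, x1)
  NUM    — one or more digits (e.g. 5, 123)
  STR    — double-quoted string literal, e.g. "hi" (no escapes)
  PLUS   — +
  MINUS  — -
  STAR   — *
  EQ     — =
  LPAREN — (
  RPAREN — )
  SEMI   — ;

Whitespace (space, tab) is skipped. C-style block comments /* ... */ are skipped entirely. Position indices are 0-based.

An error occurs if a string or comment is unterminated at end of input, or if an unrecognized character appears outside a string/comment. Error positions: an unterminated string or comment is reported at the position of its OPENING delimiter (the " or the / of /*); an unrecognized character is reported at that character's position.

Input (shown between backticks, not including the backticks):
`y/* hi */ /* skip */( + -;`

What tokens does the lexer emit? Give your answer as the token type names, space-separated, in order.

pos=0: emit ID 'y' (now at pos=1)
pos=1: enter COMMENT mode (saw '/*')
exit COMMENT mode (now at pos=9)
pos=10: enter COMMENT mode (saw '/*')
exit COMMENT mode (now at pos=20)
pos=20: emit LPAREN '('
pos=22: emit PLUS '+'
pos=24: emit MINUS '-'
pos=25: emit SEMI ';'
DONE. 5 tokens: [ID, LPAREN, PLUS, MINUS, SEMI]

Answer: ID LPAREN PLUS MINUS SEMI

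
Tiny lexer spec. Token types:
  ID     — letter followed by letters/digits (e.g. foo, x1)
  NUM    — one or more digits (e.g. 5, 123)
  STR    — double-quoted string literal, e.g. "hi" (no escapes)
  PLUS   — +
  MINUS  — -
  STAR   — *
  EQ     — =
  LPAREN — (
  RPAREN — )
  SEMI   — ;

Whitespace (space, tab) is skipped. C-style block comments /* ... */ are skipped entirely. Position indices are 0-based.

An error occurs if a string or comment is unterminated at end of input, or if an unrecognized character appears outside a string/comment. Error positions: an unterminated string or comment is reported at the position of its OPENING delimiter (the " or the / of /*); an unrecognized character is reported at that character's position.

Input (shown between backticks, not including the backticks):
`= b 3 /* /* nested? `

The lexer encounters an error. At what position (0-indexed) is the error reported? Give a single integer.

pos=0: emit EQ '='
pos=2: emit ID 'b' (now at pos=3)
pos=4: emit NUM '3' (now at pos=5)
pos=6: enter COMMENT mode (saw '/*')
pos=6: ERROR — unterminated comment (reached EOF)

Answer: 6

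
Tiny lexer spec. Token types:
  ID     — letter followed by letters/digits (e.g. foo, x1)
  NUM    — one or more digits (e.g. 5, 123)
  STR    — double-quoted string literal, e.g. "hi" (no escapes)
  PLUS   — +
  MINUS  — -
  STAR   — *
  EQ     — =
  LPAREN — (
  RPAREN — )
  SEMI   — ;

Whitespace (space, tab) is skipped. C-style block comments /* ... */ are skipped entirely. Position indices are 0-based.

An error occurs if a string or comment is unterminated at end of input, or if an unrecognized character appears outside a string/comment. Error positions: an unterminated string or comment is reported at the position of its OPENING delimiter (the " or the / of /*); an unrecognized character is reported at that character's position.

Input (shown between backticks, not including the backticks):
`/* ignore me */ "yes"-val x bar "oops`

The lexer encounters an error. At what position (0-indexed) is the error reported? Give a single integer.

pos=0: enter COMMENT mode (saw '/*')
exit COMMENT mode (now at pos=15)
pos=16: enter STRING mode
pos=16: emit STR "yes" (now at pos=21)
pos=21: emit MINUS '-'
pos=22: emit ID 'val' (now at pos=25)
pos=26: emit ID 'x' (now at pos=27)
pos=28: emit ID 'bar' (now at pos=31)
pos=32: enter STRING mode
pos=32: ERROR — unterminated string

Answer: 32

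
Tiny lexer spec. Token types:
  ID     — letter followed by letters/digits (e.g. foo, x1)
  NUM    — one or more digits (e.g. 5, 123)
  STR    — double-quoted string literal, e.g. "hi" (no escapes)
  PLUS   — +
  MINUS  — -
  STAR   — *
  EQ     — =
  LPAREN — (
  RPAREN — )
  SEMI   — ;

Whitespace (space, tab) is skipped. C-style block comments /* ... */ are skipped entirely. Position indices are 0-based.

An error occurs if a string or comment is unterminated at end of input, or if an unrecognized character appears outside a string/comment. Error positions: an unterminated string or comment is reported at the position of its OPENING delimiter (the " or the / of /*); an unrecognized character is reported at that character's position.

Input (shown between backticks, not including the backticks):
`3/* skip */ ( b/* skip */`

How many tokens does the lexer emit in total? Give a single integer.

pos=0: emit NUM '3' (now at pos=1)
pos=1: enter COMMENT mode (saw '/*')
exit COMMENT mode (now at pos=11)
pos=12: emit LPAREN '('
pos=14: emit ID 'b' (now at pos=15)
pos=15: enter COMMENT mode (saw '/*')
exit COMMENT mode (now at pos=25)
DONE. 3 tokens: [NUM, LPAREN, ID]

Answer: 3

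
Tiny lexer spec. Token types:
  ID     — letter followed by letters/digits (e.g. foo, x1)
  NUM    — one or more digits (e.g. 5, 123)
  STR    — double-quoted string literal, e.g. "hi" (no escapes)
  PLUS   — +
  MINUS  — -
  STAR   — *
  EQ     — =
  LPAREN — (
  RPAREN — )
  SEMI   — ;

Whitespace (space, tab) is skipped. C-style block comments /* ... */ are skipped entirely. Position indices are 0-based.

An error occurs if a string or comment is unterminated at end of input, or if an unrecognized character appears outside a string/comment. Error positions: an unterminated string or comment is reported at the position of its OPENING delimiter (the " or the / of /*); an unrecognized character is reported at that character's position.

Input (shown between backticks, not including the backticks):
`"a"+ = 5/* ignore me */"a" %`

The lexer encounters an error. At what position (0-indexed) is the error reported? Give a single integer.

Answer: 27

Derivation:
pos=0: enter STRING mode
pos=0: emit STR "a" (now at pos=3)
pos=3: emit PLUS '+'
pos=5: emit EQ '='
pos=7: emit NUM '5' (now at pos=8)
pos=8: enter COMMENT mode (saw '/*')
exit COMMENT mode (now at pos=23)
pos=23: enter STRING mode
pos=23: emit STR "a" (now at pos=26)
pos=27: ERROR — unrecognized char '%'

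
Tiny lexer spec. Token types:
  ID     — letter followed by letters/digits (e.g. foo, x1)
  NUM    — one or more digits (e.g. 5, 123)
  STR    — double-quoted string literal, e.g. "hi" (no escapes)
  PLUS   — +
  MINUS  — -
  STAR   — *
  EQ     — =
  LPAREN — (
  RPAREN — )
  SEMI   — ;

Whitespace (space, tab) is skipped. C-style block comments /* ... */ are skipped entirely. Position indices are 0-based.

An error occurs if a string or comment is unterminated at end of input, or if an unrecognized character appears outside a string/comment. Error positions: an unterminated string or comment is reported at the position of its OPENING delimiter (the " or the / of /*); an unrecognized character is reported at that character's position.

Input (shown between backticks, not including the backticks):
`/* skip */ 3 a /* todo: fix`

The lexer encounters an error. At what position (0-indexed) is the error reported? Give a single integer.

Answer: 15

Derivation:
pos=0: enter COMMENT mode (saw '/*')
exit COMMENT mode (now at pos=10)
pos=11: emit NUM '3' (now at pos=12)
pos=13: emit ID 'a' (now at pos=14)
pos=15: enter COMMENT mode (saw '/*')
pos=15: ERROR — unterminated comment (reached EOF)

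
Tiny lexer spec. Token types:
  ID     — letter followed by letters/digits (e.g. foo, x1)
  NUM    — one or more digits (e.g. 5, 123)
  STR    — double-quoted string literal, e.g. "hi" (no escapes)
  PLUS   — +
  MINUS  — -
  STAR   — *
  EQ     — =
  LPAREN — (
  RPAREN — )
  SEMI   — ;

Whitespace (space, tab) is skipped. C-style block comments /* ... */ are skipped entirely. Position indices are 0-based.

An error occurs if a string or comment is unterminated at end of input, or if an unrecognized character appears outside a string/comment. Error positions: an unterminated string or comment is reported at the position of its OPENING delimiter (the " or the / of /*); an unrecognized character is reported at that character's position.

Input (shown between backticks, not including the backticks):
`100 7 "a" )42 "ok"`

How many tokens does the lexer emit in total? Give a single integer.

Answer: 6

Derivation:
pos=0: emit NUM '100' (now at pos=3)
pos=4: emit NUM '7' (now at pos=5)
pos=6: enter STRING mode
pos=6: emit STR "a" (now at pos=9)
pos=10: emit RPAREN ')'
pos=11: emit NUM '42' (now at pos=13)
pos=14: enter STRING mode
pos=14: emit STR "ok" (now at pos=18)
DONE. 6 tokens: [NUM, NUM, STR, RPAREN, NUM, STR]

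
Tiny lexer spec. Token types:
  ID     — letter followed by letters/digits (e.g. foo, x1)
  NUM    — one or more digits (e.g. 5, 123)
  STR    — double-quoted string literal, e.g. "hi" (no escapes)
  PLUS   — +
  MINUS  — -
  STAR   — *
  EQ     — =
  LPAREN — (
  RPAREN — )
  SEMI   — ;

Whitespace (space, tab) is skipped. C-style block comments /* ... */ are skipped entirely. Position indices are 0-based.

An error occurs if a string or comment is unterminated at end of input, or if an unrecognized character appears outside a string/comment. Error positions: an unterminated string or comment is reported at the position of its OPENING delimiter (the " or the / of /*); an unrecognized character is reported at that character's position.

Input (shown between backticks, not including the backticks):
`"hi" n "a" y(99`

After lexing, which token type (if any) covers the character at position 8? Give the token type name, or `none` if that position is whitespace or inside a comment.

pos=0: enter STRING mode
pos=0: emit STR "hi" (now at pos=4)
pos=5: emit ID 'n' (now at pos=6)
pos=7: enter STRING mode
pos=7: emit STR "a" (now at pos=10)
pos=11: emit ID 'y' (now at pos=12)
pos=12: emit LPAREN '('
pos=13: emit NUM '99' (now at pos=15)
DONE. 6 tokens: [STR, ID, STR, ID, LPAREN, NUM]
Position 8: char is 'a' -> STR

Answer: STR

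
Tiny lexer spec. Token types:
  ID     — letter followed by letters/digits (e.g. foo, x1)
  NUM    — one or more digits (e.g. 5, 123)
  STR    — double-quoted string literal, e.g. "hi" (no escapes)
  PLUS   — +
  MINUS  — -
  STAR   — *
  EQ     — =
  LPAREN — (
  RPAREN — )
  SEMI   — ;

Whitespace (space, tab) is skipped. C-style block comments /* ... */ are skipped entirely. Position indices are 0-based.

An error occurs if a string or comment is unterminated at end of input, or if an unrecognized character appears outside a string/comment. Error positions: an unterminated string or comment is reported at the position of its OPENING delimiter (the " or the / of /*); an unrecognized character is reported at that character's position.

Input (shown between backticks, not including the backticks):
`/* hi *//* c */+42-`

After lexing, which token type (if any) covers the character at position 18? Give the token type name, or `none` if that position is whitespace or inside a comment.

Answer: MINUS

Derivation:
pos=0: enter COMMENT mode (saw '/*')
exit COMMENT mode (now at pos=8)
pos=8: enter COMMENT mode (saw '/*')
exit COMMENT mode (now at pos=15)
pos=15: emit PLUS '+'
pos=16: emit NUM '42' (now at pos=18)
pos=18: emit MINUS '-'
DONE. 3 tokens: [PLUS, NUM, MINUS]
Position 18: char is '-' -> MINUS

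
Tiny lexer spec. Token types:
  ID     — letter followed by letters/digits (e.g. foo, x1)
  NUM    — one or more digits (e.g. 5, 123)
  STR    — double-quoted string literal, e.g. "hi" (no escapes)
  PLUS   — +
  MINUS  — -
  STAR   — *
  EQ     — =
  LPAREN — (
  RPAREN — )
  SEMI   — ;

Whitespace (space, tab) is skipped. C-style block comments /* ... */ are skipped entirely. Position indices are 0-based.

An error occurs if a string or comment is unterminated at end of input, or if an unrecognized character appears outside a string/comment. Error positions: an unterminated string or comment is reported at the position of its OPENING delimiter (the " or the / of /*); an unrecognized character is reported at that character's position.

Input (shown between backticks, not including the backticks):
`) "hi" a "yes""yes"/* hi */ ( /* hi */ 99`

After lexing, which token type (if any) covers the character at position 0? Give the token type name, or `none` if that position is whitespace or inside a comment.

pos=0: emit RPAREN ')'
pos=2: enter STRING mode
pos=2: emit STR "hi" (now at pos=6)
pos=7: emit ID 'a' (now at pos=8)
pos=9: enter STRING mode
pos=9: emit STR "yes" (now at pos=14)
pos=14: enter STRING mode
pos=14: emit STR "yes" (now at pos=19)
pos=19: enter COMMENT mode (saw '/*')
exit COMMENT mode (now at pos=27)
pos=28: emit LPAREN '('
pos=30: enter COMMENT mode (saw '/*')
exit COMMENT mode (now at pos=38)
pos=39: emit NUM '99' (now at pos=41)
DONE. 7 tokens: [RPAREN, STR, ID, STR, STR, LPAREN, NUM]
Position 0: char is ')' -> RPAREN

Answer: RPAREN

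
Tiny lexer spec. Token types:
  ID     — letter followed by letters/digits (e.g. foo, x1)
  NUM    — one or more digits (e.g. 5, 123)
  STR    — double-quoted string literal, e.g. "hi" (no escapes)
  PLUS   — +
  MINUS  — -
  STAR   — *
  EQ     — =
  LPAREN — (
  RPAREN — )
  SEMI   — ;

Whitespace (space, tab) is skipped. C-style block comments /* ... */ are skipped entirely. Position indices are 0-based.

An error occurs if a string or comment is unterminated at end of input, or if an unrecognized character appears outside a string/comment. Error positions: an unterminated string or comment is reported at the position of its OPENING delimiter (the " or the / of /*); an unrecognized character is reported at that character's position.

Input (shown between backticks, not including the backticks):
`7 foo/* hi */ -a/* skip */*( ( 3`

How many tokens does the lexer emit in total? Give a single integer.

pos=0: emit NUM '7' (now at pos=1)
pos=2: emit ID 'foo' (now at pos=5)
pos=5: enter COMMENT mode (saw '/*')
exit COMMENT mode (now at pos=13)
pos=14: emit MINUS '-'
pos=15: emit ID 'a' (now at pos=16)
pos=16: enter COMMENT mode (saw '/*')
exit COMMENT mode (now at pos=26)
pos=26: emit STAR '*'
pos=27: emit LPAREN '('
pos=29: emit LPAREN '('
pos=31: emit NUM '3' (now at pos=32)
DONE. 8 tokens: [NUM, ID, MINUS, ID, STAR, LPAREN, LPAREN, NUM]

Answer: 8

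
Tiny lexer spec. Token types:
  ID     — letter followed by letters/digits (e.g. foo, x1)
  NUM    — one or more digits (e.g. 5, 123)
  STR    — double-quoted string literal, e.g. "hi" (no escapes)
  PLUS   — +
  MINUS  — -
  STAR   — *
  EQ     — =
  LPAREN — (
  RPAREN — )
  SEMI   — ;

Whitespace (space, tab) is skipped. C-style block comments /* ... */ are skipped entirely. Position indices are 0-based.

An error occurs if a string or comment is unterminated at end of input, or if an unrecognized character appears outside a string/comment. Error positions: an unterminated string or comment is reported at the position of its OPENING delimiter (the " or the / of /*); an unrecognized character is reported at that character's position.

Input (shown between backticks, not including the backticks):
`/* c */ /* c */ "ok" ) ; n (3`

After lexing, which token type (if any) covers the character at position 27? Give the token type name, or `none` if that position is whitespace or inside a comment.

Answer: LPAREN

Derivation:
pos=0: enter COMMENT mode (saw '/*')
exit COMMENT mode (now at pos=7)
pos=8: enter COMMENT mode (saw '/*')
exit COMMENT mode (now at pos=15)
pos=16: enter STRING mode
pos=16: emit STR "ok" (now at pos=20)
pos=21: emit RPAREN ')'
pos=23: emit SEMI ';'
pos=25: emit ID 'n' (now at pos=26)
pos=27: emit LPAREN '('
pos=28: emit NUM '3' (now at pos=29)
DONE. 6 tokens: [STR, RPAREN, SEMI, ID, LPAREN, NUM]
Position 27: char is '(' -> LPAREN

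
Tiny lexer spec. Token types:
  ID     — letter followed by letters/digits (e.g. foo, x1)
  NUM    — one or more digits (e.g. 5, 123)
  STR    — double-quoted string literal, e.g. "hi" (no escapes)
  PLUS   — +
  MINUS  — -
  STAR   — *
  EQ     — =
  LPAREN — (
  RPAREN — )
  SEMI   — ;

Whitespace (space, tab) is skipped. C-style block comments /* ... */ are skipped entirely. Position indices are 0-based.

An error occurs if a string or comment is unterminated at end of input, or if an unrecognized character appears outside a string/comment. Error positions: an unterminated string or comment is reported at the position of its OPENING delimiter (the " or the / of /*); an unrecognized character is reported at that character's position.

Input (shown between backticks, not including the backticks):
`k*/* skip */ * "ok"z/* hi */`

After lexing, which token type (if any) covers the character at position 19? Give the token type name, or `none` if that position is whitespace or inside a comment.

Answer: ID

Derivation:
pos=0: emit ID 'k' (now at pos=1)
pos=1: emit STAR '*'
pos=2: enter COMMENT mode (saw '/*')
exit COMMENT mode (now at pos=12)
pos=13: emit STAR '*'
pos=15: enter STRING mode
pos=15: emit STR "ok" (now at pos=19)
pos=19: emit ID 'z' (now at pos=20)
pos=20: enter COMMENT mode (saw '/*')
exit COMMENT mode (now at pos=28)
DONE. 5 tokens: [ID, STAR, STAR, STR, ID]
Position 19: char is 'z' -> ID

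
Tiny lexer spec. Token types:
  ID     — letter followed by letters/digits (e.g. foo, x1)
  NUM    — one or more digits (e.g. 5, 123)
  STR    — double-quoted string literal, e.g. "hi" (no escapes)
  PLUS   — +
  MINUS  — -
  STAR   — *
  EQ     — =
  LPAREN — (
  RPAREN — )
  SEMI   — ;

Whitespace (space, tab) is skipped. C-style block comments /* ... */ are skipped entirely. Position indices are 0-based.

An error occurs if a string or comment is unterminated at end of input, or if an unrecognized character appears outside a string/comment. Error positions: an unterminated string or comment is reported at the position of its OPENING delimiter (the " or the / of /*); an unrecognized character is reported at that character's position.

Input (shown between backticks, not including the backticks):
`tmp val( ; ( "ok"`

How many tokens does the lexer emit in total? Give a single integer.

Answer: 6

Derivation:
pos=0: emit ID 'tmp' (now at pos=3)
pos=4: emit ID 'val' (now at pos=7)
pos=7: emit LPAREN '('
pos=9: emit SEMI ';'
pos=11: emit LPAREN '('
pos=13: enter STRING mode
pos=13: emit STR "ok" (now at pos=17)
DONE. 6 tokens: [ID, ID, LPAREN, SEMI, LPAREN, STR]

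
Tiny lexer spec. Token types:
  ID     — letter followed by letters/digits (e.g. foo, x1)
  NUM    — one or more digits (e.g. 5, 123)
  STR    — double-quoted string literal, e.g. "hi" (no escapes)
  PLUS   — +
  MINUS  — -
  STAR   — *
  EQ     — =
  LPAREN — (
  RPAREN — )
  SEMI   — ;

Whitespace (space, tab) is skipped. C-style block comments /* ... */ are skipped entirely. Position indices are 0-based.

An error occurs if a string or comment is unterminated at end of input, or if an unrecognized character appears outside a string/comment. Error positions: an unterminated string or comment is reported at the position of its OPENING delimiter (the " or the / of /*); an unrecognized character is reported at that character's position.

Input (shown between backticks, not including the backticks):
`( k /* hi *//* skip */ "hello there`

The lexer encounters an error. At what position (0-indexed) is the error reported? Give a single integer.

Answer: 23

Derivation:
pos=0: emit LPAREN '('
pos=2: emit ID 'k' (now at pos=3)
pos=4: enter COMMENT mode (saw '/*')
exit COMMENT mode (now at pos=12)
pos=12: enter COMMENT mode (saw '/*')
exit COMMENT mode (now at pos=22)
pos=23: enter STRING mode
pos=23: ERROR — unterminated string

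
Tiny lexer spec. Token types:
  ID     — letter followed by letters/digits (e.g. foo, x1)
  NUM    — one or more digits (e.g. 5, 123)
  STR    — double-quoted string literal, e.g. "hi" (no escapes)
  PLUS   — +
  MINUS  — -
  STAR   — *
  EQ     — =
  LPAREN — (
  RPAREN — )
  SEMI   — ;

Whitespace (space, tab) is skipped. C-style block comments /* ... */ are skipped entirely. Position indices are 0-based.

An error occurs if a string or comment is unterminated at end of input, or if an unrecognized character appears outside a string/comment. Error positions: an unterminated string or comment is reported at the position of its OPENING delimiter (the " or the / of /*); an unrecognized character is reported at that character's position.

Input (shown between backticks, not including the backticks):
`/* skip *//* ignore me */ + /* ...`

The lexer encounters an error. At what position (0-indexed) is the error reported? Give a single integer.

Answer: 28

Derivation:
pos=0: enter COMMENT mode (saw '/*')
exit COMMENT mode (now at pos=10)
pos=10: enter COMMENT mode (saw '/*')
exit COMMENT mode (now at pos=25)
pos=26: emit PLUS '+'
pos=28: enter COMMENT mode (saw '/*')
pos=28: ERROR — unterminated comment (reached EOF)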